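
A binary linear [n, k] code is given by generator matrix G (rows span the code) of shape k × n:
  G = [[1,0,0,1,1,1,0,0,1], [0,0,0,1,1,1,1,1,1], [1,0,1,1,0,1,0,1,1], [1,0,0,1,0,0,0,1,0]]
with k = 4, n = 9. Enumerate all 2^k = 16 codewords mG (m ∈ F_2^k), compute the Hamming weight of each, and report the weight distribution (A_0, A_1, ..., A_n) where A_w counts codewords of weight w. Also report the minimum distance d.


Weight distribution: A_0 = 1, A_2 = 1, A_3 = 4, A_4 = 3, A_5 = 4, A_6 = 3. Minimum distance d = 2.

Enumerate all 2^4 = 16 messages m ∈ F_2^4.
For each, compute codeword c = mG in F_2^9, then tally its weight.
  m = 0000 → c = 000000000, weight = 0.
  m = 1000 → c = 100111001, weight = 5.
  m = 0100 → c = 000111111, weight = 6.
  m = 1100 → c = 100000110, weight = 3.
  m = 0010 → c = 101101011, weight = 6.
  m = 1010 → c = 001010010, weight = 3.
  m = 0110 → c = 101010100, weight = 4.
  m = 1110 → c = 001101101, weight = 5.
  m = 0001 → c = 100100010, weight = 3.
  m = 1001 → c = 000011011, weight = 4.
  m = 0101 → c = 100011101, weight = 5.
  m = 1101 → c = 000100100, weight = 2.
  m = 0011 → c = 001001001, weight = 3.
  m = 1011 → c = 101110000, weight = 4.
  m = 0111 → c = 001110110, weight = 5.
  m = 1111 → c = 101001111, weight = 6.
Tally weights:
  weight 0: 1 codewords.
  weight 2: 1 codewords.
  weight 3: 4 codewords.
  weight 4: 3 codewords.
  weight 5: 4 codewords.
  weight 6: 3 codewords.
Minimum distance d = smallest w > 0 with A_w > 0 = 2.
Sanity: Σ A_w = 16 = 2^4 = 16 ✓.


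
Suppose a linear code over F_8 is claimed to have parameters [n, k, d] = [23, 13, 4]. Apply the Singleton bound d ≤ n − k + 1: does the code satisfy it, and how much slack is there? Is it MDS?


Singleton RHS = n − k + 1 = 11, slack = 7, bound satisfied, not MDS.

Singleton bound: d ≤ n − k + 1.
Here n = 23, k = 13, so n − k + 1 = 11.
Given d = 4, check d ≤ 11: YES.
Slack = (n − k + 1) − d = 7.
The code is NOT MDS (slack = 7 > 0).
Description: the claimed parameters are [23, 13, 4]_8; such a code would be non-MDS.


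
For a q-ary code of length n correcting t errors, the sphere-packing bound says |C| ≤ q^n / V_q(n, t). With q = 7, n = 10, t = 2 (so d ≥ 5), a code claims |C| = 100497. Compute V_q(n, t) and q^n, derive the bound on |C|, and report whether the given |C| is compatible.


V_q(n, t) = 1681, q^n = 282475249, Hamming bound = 168040, |C| = 100497 ≤ bound (satisfied).

Step 1: Compute V_q(n, t) = Σ_{j=0}^2 C(n, j) (q−1)^j.
  j = 0: C(10,0)·(6)^0 = 1·1 = 1.
  j = 1: C(10,1)·(6)^1 = 10·6 = 60.
  j = 2: C(10,2)·(6)^2 = 45·36 = 1620.
  V_q(n, t) = 1 + 60 + 1620 = 1681.
Step 2: q^n = 7^10 = 282475249.
Step 3: Hamming bound ⌊q^n / V_q(n,t)⌋ = ⌊282475249/1681⌋ = 168040.
Step 4: Compare |C| = 100497 to 168040: satisfied.
The claimed |C| lies below the Hamming bound.


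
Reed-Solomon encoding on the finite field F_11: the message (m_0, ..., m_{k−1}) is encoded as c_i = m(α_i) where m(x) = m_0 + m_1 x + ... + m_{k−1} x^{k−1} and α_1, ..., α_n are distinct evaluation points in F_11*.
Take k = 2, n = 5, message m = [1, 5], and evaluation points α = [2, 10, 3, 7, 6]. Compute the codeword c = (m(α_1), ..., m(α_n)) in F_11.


c = [0, 7, 5, 3, 9]

Message polynomial: m(x) = 1 + 5·x (mod 11).
For each evaluation point α_i, compute m(α_i) mod 11:
  α_1 = 2: Horner steps 5 → 0, so m(2) = 0.
  α_2 = 10: Horner steps 5 → 7, so m(10) = 7.
  α_3 = 3: Horner steps 5 → 5, so m(3) = 5.
  α_4 = 7: Horner steps 5 → 3, so m(7) = 3.
  α_5 = 6: Horner steps 5 → 9, so m(6) = 9.
Codeword c = [0, 7, 5, 3, 9] ∈ F_11^5.


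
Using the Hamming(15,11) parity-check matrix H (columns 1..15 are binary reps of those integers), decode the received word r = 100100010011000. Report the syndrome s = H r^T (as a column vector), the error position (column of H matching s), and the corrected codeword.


s = (1, 0, 1, 0)^T, error position = 10, corrected codeword c = 100100010111000

Compute s = H r^T mod 2 one row at a time:
  s_1 = 1 + 0 + 0 + 1 + 1 + 0 + 0 + 0 = 3 ≡ 1 (mod 2).
  s_2 = 1 + 0 + 0 + 0 + 1 + 0 + 0 + 0 = 2 ≡ 0 (mod 2).
  s_3 = 0 + 0 + 0 + 0 + 0 + 1 + 0 + 0 = 1 ≡ 1 (mod 2).
  s_4 = 1 + 0 + 0 + 0 + 0 + 1 + 0 + 0 = 2 ≡ 0 (mod 2).
s = (1, 0, 1, 0)^T — this equals column 10 of H (binary 1010), so error is at position 10.
Correct: flip bit 10 of r = 100100010011000 to get c = 100100010111000.


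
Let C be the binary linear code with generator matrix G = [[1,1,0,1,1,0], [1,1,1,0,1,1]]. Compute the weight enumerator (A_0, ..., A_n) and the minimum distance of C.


Weight distribution: A_0 = 1, A_3 = 1, A_4 = 1, A_5 = 1. Minimum distance d = 3.

Enumerate all 2^2 = 4 messages m ∈ F_2^2.
For each, compute codeword c = mG in F_2^6, then tally its weight.
  m = 00 → c = 000000, weight = 0.
  m = 10 → c = 110110, weight = 4.
  m = 01 → c = 111011, weight = 5.
  m = 11 → c = 001101, weight = 3.
Tally weights:
  weight 0: 1 codewords.
  weight 3: 1 codewords.
  weight 4: 1 codewords.
  weight 5: 1 codewords.
Minimum distance d = smallest w > 0 with A_w > 0 = 3.
Sanity: Σ A_w = 4 = 2^2 = 4 ✓.


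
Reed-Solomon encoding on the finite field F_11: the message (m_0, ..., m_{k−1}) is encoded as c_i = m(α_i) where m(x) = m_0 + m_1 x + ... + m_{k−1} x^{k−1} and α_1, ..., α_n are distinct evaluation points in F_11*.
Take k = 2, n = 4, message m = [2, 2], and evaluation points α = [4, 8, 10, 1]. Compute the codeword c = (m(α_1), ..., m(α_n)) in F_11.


c = [10, 7, 0, 4]

Message polynomial: m(x) = 2 + 2·x (mod 11).
For each evaluation point α_i, compute m(α_i) mod 11:
  α_1 = 4: Horner steps 2 → 10, so m(4) = 10.
  α_2 = 8: Horner steps 2 → 7, so m(8) = 7.
  α_3 = 10: Horner steps 2 → 0, so m(10) = 0.
  α_4 = 1: Horner steps 2 → 4, so m(1) = 4.
Codeword c = [10, 7, 0, 4] ∈ F_11^4.


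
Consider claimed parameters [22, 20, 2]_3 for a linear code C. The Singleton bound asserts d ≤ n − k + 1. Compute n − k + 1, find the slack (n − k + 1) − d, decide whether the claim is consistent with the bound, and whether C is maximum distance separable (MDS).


Singleton RHS = n − k + 1 = 3, slack = 1, bound satisfied, not MDS.

Singleton bound: d ≤ n − k + 1.
Here n = 22, k = 20, so n − k + 1 = 3.
Given d = 2, check d ≤ 3: YES.
Slack = (n − k + 1) − d = 1.
The code is NOT MDS (slack = 1 > 0).
Description: the claimed parameters are [22, 20, 2]_3; such a code would be non-MDS.


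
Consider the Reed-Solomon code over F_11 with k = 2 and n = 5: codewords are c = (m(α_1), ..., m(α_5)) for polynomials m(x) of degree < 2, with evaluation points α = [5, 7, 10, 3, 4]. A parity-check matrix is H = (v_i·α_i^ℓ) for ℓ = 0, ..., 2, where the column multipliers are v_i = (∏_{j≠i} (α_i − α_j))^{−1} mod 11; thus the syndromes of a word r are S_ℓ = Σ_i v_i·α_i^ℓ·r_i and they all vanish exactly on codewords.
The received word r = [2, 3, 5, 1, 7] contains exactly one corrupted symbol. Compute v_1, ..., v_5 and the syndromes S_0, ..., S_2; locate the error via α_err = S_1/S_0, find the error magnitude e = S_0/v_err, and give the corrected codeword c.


S = (2, 9, 2), error at position 3, error magnitude e = 6, c = [2, 3, 10, 1, 7].

Step 1: column multipliers v_i = (∏_{j≠i}(α_i − α_j))^{−1} mod 11.
  i = 1 (α = 5): (5−7)(5−10)(5−3)(5−4) = (−2)·(−5)·2·1 = 20 ≡ 9, so v_1 = 9^{−1} = 5 (mod 11).
  i = 2 (α = 7): (7−5)(7−10)(7−3)(7−4) = 2·(−3)·4·3 = −72 ≡ 5, so v_2 = 5^{−1} = 9 (mod 11).
  i = 3 (α = 10): (10−5)(10−7)(10−3)(10−4) = 5·3·7·6 = 630 ≡ 3, so v_3 = 3^{−1} = 4 (mod 11).
  i = 4 (α = 3): (3−5)(3−7)(3−10)(3−4) = (−2)·(−4)·(−7)·(−1) = 56 ≡ 1, so v_4 = 1^{−1} = 1 (mod 11).
  i = 5 (α = 4): (4−5)(4−7)(4−10)(4−3) = (−1)·(−3)·(−6)·1 = −18 ≡ 4, so v_5 = 4^{−1} = 3 (mod 11).
  v = [5, 9, 4, 1, 3].
Step 2: syndromes of r = [2, 3, 5, 1, 7] (all sums mod 11).
  S_0 = Σ v_i r_i = 5·2 + 9·3 + 4·5 + 1·1 + 3·7 = 79 ≡ 2.
  S_1 = Σ v_i α_i r_i = 5·5·2 + 9·7·3 + 4·10·5 + 1·3·1 + 3·4·7 = 526 ≡ 9.
  α_i^2 mod 11 = [3, 5, 1, 9, 5].
  S_2 = Σ v_i α_i^2 r_i = 5·3·2 + 9·5·3 + 4·1·5 + 1·9·1 + 3·5·7 = 299 ≡ 2.
  S = (2, 9, 2) ≠ 0, so r is not a codeword (an error is present).
Step 3: locate the error. For a single error e at position i, S_ℓ = v_i·e·α_i^ℓ, so α_err = S_1/S_0.
  S_0^{−1} = 2^{−1} = 6 (mod 11), so α_err = 9·6 = 54 ≡ 10 = α_3. Error position i = 3.
  Consistency check: S_2/S_1 = 2·5 = 10 ≡ 10 = α_err ✓ (single-error assumption holds).
Step 4: error magnitude e = S_0/v_3 = S_0·∏_{j≠3}(α_3 − α_j) = 2·3 = 6 ≡ 6 (mod 11).
Step 5: correct position 3: c_3 = r_3 − e = 5 − 6 ≡ 10 (mod 11). Hence c = [2, 3, 10, 1, 7].
  Check: interpolating c through the α_i gives m(x) = 5 + 6·x (degree < 2) with m(α_i) = c_i for every i, so c is indeed a codeword.


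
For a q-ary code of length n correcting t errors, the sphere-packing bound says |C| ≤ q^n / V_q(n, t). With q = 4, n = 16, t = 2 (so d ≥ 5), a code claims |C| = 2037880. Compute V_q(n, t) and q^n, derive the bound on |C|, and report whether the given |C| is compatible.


V_q(n, t) = 1129, q^n = 4294967296, Hamming bound = 3804222, |C| = 2037880 ≤ bound (satisfied).

Step 1: Compute V_q(n, t) = Σ_{j=0}^2 C(n, j) (q−1)^j.
  j = 0: C(16,0)·(3)^0 = 1·1 = 1.
  j = 1: C(16,1)·(3)^1 = 16·3 = 48.
  j = 2: C(16,2)·(3)^2 = 120·9 = 1080.
  V_q(n, t) = 1 + 48 + 1080 = 1129.
Step 2: q^n = 4^16 = 4294967296.
Step 3: Hamming bound ⌊q^n / V_q(n,t)⌋ = ⌊4294967296/1129⌋ = 3804222.
Step 4: Compare |C| = 2037880 to 3804222: satisfied.
The claimed |C| lies below the Hamming bound.


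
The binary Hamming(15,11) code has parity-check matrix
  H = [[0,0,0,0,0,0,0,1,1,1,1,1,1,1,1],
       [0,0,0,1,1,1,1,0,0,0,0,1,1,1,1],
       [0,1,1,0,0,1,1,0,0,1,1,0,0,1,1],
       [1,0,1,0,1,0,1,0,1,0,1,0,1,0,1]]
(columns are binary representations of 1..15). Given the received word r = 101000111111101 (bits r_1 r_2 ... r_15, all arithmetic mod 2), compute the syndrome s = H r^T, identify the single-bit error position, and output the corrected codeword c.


s = (1, 0, 1, 1)^T, error position = 11, corrected codeword c = 101000111101101

Compute s = H r^T mod 2 one row at a time:
  s_1 = 1 + 1 + 1 + 1 + 1 + 1 + 0 + 1 = 7 ≡ 1 (mod 2).
  s_2 = 0 + 0 + 0 + 1 + 1 + 1 + 0 + 1 = 4 ≡ 0 (mod 2).
  s_3 = 0 + 1 + 0 + 1 + 1 + 1 + 0 + 1 = 5 ≡ 1 (mod 2).
  s_4 = 1 + 1 + 0 + 1 + 1 + 1 + 1 + 1 = 7 ≡ 1 (mod 2).
s = (1, 0, 1, 1)^T — this equals column 11 of H (binary 1011), so error is at position 11.
Correct: flip bit 11 of r = 101000111111101 to get c = 101000111101101.


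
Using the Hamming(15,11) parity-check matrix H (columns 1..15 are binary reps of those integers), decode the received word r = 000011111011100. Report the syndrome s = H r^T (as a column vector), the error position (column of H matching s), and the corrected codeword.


s = (1, 1, 1, 1)^T, error position = 15, corrected codeword c = 000011111011101

Compute s = H r^T mod 2 one row at a time:
  s_1 = 1 + 1 + 0 + 1 + 1 + 1 + 0 + 0 = 5 ≡ 1 (mod 2).
  s_2 = 0 + 1 + 1 + 1 + 1 + 1 + 0 + 0 = 5 ≡ 1 (mod 2).
  s_3 = 0 + 0 + 1 + 1 + 0 + 1 + 0 + 0 = 3 ≡ 1 (mod 2).
  s_4 = 0 + 0 + 1 + 1 + 1 + 1 + 1 + 0 = 5 ≡ 1 (mod 2).
s = (1, 1, 1, 1)^T — this equals column 15 of H (binary 1111), so error is at position 15.
Correct: flip bit 15 of r = 000011111011100 to get c = 000011111011101.


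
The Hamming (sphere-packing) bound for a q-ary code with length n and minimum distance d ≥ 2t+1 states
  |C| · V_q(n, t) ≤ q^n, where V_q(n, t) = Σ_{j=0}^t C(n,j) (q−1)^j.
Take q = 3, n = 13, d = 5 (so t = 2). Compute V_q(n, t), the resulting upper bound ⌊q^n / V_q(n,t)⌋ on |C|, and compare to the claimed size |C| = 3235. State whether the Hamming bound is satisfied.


V_q(n, t) = 339, q^n = 1594323, Hamming bound = 4703, |C| = 3235 ≤ bound (satisfied).

Step 1: Compute V_q(n, t) = Σ_{j=0}^2 C(n, j) (q−1)^j.
  j = 0: C(13,0)·(2)^0 = 1·1 = 1.
  j = 1: C(13,1)·(2)^1 = 13·2 = 26.
  j = 2: C(13,2)·(2)^2 = 78·4 = 312.
  V_q(n, t) = 1 + 26 + 312 = 339.
Step 2: q^n = 3^13 = 1594323.
Step 3: Hamming bound ⌊q^n / V_q(n,t)⌋ = ⌊1594323/339⌋ = 4703.
Step 4: Compare |C| = 3235 to 4703: satisfied.
The claimed |C| lies below the Hamming bound.


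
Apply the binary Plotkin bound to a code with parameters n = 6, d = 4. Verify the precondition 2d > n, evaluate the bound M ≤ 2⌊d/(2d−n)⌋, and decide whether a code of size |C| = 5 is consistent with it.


Plotkin bound M ≤ 4; given |C| = 5 > bound (violated).

Check applicability: 2d = 8, n = 6.
2d − n = 2 > 0, so Plotkin applies.
Compute d/(2d−n) = 4/2 ≈ 2.0000.
⌊d/(2d−n)⌋ = 2.
Plotkin bound: M ≤ 2·2 = 4.
Given |C| = 5, check: VIOLATED.
This |C| is above the Plotkin bound, so no binary code with n = 6, d = 4 and 5 codewords exists.


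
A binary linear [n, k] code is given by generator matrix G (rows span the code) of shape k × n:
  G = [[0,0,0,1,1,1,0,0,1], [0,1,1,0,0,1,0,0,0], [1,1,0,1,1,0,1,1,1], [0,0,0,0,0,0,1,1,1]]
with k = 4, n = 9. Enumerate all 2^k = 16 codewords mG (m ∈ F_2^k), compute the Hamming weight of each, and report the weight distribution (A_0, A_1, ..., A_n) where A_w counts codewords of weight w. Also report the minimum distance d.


Weight distribution: A_0 = 1, A_3 = 3, A_4 = 4, A_5 = 4, A_6 = 2, A_7 = 1, A_8 = 1. Minimum distance d = 3.

Enumerate all 2^4 = 16 messages m ∈ F_2^4.
For each, compute codeword c = mG in F_2^9, then tally its weight.
  m = 0000 → c = 000000000, weight = 0.
  m = 1000 → c = 000111001, weight = 4.
  m = 0100 → c = 011001000, weight = 3.
  m = 1100 → c = 011110001, weight = 5.
  m = 0010 → c = 110110111, weight = 7.
  m = 1010 → c = 110001110, weight = 5.
  m = 0110 → c = 101111111, weight = 8.
  m = 1110 → c = 101000110, weight = 4.
  m = 0001 → c = 000000111, weight = 3.
  m = 1001 → c = 000111110, weight = 5.
  m = 0101 → c = 011001111, weight = 6.
  m = 1101 → c = 011110110, weight = 6.
  m = 0011 → c = 110110000, weight = 4.
  m = 1011 → c = 110001001, weight = 4.
  m = 0111 → c = 101111000, weight = 5.
  m = 1111 → c = 101000001, weight = 3.
Tally weights:
  weight 0: 1 codewords.
  weight 3: 3 codewords.
  weight 4: 4 codewords.
  weight 5: 4 codewords.
  weight 6: 2 codewords.
  weight 7: 1 codewords.
  weight 8: 1 codewords.
Minimum distance d = smallest w > 0 with A_w > 0 = 3.
Sanity: Σ A_w = 16 = 2^4 = 16 ✓.


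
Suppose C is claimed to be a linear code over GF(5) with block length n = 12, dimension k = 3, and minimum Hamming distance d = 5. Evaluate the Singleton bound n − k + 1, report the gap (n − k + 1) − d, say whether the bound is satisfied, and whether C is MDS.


Singleton RHS = n − k + 1 = 10, slack = 5, bound satisfied, not MDS.

Singleton bound: d ≤ n − k + 1.
Here n = 12, k = 3, so n − k + 1 = 10.
Given d = 5, check d ≤ 10: YES.
Slack = (n − k + 1) − d = 5.
The code is NOT MDS (slack = 5 > 0).
Description: the claimed parameters are [12, 3, 5]_5; such a code would be non-MDS.


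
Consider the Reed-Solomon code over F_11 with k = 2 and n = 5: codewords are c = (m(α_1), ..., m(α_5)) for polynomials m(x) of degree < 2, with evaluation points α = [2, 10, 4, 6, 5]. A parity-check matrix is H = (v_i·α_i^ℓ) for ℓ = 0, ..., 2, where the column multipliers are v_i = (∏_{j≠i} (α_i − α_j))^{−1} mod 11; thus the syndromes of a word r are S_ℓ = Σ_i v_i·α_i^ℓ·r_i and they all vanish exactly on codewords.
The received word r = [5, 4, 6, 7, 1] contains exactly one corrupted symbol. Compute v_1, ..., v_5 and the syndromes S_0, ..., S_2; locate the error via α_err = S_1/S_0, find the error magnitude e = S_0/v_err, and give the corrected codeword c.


S = (2, 9, 2), error at position 2, error magnitude e = 6, c = [5, 9, 6, 7, 1].

Step 1: column multipliers v_i = (∏_{j≠i}(α_i − α_j))^{−1} mod 11.
  i = 1 (α = 2): (2−10)(2−4)(2−6)(2−5) = (−8)·(−2)·(−4)·(−3) = 192 ≡ 5, so v_1 = 5^{−1} = 9 (mod 11).
  i = 2 (α = 10): (10−2)(10−4)(10−6)(10−5) = 8·6·4·5 = 960 ≡ 3, so v_2 = 3^{−1} = 4 (mod 11).
  i = 3 (α = 4): (4−2)(4−10)(4−6)(4−5) = 2·(−6)·(−2)·(−1) = −24 ≡ 9, so v_3 = 9^{−1} = 5 (mod 11).
  i = 4 (α = 6): (6−2)(6−10)(6−4)(6−5) = 4·(−4)·2·1 = −32 ≡ 1, so v_4 = 1^{−1} = 1 (mod 11).
  i = 5 (α = 5): (5−2)(5−10)(5−4)(5−6) = 3·(−5)·1·(−1) = 15 ≡ 4, so v_5 = 4^{−1} = 3 (mod 11).
  v = [9, 4, 5, 1, 3].
Step 2: syndromes of r = [5, 4, 6, 7, 1] (all sums mod 11).
  S_0 = Σ v_i r_i = 9·5 + 4·4 + 5·6 + 1·7 + 3·1 = 101 ≡ 2.
  S_1 = Σ v_i α_i r_i = 9·2·5 + 4·10·4 + 5·4·6 + 1·6·7 + 3·5·1 = 427 ≡ 9.
  α_i^2 mod 11 = [4, 1, 5, 3, 3].
  S_2 = Σ v_i α_i^2 r_i = 9·4·5 + 4·1·4 + 5·5·6 + 1·3·7 + 3·3·1 = 376 ≡ 2.
  S = (2, 9, 2) ≠ 0, so r is not a codeword (an error is present).
Step 3: locate the error. For a single error e at position i, S_ℓ = v_i·e·α_i^ℓ, so α_err = S_1/S_0.
  S_0^{−1} = 2^{−1} = 6 (mod 11), so α_err = 9·6 = 54 ≡ 10 = α_2. Error position i = 2.
  Consistency check: S_2/S_1 = 2·5 = 10 ≡ 10 = α_err ✓ (single-error assumption holds).
Step 4: error magnitude e = S_0/v_2 = S_0·∏_{j≠2}(α_2 − α_j) = 2·3 = 6 ≡ 6 (mod 11).
Step 5: correct position 2: c_2 = r_2 − e = 4 − 6 ≡ 9 (mod 11). Hence c = [5, 9, 6, 7, 1].
  Check: interpolating c through the α_i gives m(x) = 4 + 6·x (degree < 2) with m(α_i) = c_i for every i, so c is indeed a codeword.


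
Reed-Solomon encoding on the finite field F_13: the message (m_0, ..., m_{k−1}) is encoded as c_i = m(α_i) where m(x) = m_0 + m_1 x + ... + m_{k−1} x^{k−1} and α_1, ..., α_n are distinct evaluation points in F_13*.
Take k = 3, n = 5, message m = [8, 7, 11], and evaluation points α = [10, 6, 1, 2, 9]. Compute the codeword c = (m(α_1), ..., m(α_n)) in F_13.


c = [8, 4, 0, 1, 0]

Message polynomial: m(x) = 8 + 7·x + 11·x^2 (mod 13).
For each evaluation point α_i, compute m(α_i) mod 13:
  α_1 = 10: Horner steps 11 → 0 → 8, so m(10) = 8.
  α_2 = 6: Horner steps 11 → 8 → 4, so m(6) = 4.
  α_3 = 1: Horner steps 11 → 5 → 0, so m(1) = 0.
  α_4 = 2: Horner steps 11 → 3 → 1, so m(2) = 1.
  α_5 = 9: Horner steps 11 → 2 → 0, so m(9) = 0.
Codeword c = [8, 4, 0, 1, 0] ∈ F_13^5.


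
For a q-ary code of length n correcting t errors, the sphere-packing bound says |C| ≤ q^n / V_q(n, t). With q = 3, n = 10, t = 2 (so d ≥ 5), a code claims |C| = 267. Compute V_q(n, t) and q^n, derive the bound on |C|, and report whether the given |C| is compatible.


V_q(n, t) = 201, q^n = 59049, Hamming bound = 293, |C| = 267 ≤ bound (satisfied).

Step 1: Compute V_q(n, t) = Σ_{j=0}^2 C(n, j) (q−1)^j.
  j = 0: C(10,0)·(2)^0 = 1·1 = 1.
  j = 1: C(10,1)·(2)^1 = 10·2 = 20.
  j = 2: C(10,2)·(2)^2 = 45·4 = 180.
  V_q(n, t) = 1 + 20 + 180 = 201.
Step 2: q^n = 3^10 = 59049.
Step 3: Hamming bound ⌊q^n / V_q(n,t)⌋ = ⌊59049/201⌋ = 293.
Step 4: Compare |C| = 267 to 293: satisfied.
The claimed |C| lies below the Hamming bound.


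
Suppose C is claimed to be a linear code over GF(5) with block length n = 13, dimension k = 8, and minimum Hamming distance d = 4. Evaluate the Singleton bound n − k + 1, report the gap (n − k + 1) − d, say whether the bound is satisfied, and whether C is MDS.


Singleton RHS = n − k + 1 = 6, slack = 2, bound satisfied, not MDS.

Singleton bound: d ≤ n − k + 1.
Here n = 13, k = 8, so n − k + 1 = 6.
Given d = 4, check d ≤ 6: YES.
Slack = (n − k + 1) − d = 2.
The code is NOT MDS (slack = 2 > 0).
Description: the claimed parameters are [13, 8, 4]_5; such a code would be non-MDS.


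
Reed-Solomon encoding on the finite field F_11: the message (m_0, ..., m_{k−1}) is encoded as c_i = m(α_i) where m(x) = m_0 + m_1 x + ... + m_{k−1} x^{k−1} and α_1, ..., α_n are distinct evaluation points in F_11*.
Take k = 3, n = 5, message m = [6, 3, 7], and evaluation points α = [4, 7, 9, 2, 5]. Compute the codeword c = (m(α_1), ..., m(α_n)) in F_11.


c = [9, 7, 6, 7, 9]

Message polynomial: m(x) = 6 + 3·x + 7·x^2 (mod 11).
For each evaluation point α_i, compute m(α_i) mod 11:
  α_1 = 4: Horner steps 7 → 9 → 9, so m(4) = 9.
  α_2 = 7: Horner steps 7 → 8 → 7, so m(7) = 7.
  α_3 = 9: Horner steps 7 → 0 → 6, so m(9) = 6.
  α_4 = 2: Horner steps 7 → 6 → 7, so m(2) = 7.
  α_5 = 5: Horner steps 7 → 5 → 9, so m(5) = 9.
Codeword c = [9, 7, 6, 7, 9] ∈ F_11^5.


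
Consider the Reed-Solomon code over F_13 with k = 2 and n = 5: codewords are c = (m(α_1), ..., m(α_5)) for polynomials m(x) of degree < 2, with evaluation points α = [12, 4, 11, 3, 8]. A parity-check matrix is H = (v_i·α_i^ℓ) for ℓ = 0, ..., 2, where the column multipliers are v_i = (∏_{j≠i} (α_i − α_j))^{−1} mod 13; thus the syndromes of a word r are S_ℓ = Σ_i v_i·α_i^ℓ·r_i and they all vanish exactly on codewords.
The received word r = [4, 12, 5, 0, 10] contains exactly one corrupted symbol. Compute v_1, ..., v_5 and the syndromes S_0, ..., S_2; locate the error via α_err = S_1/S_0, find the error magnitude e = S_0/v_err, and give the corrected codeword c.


S = (9, 7, 4), error at position 5, error magnitude e = 2, c = [4, 12, 5, 0, 8].

Step 1: column multipliers v_i = (∏_{j≠i}(α_i − α_j))^{−1} mod 13.
  i = 1 (α = 12): (12−4)(12−11)(12−3)(12−8) = 8·1·9·4 = 288 ≡ 2, so v_1 = 2^{−1} = 7 (mod 13).
  i = 2 (α = 4): (4−12)(4−11)(4−3)(4−8) = (−8)·(−7)·1·(−4) = −224 ≡ 10, so v_2 = 10^{−1} = 4 (mod 13).
  i = 3 (α = 11): (11−12)(11−4)(11−3)(11−8) = (−1)·7·8·3 = −168 ≡ 1, so v_3 = 1^{−1} = 1 (mod 13).
  i = 4 (α = 3): (3−12)(3−4)(3−11)(3−8) = (−9)·(−1)·(−8)·(−5) = 360 ≡ 9, so v_4 = 9^{−1} = 3 (mod 13).
  i = 5 (α = 8): (8−12)(8−4)(8−11)(8−3) = (−4)·4·(−3)·5 = 240 ≡ 6, so v_5 = 6^{−1} = 11 (mod 13).
  v = [7, 4, 1, 3, 11].
Step 2: syndromes of r = [4, 12, 5, 0, 10] (all sums mod 13).
  S_0 = Σ v_i r_i = 7·4 + 4·12 + 1·5 + 3·0 + 11·10 = 191 ≡ 9.
  S_1 = Σ v_i α_i r_i = 7·12·4 + 4·4·12 + 1·11·5 + 3·3·0 + 11·8·10 = 1463 ≡ 7.
  α_i^2 mod 13 = [1, 3, 4, 9, 12].
  S_2 = Σ v_i α_i^2 r_i = 7·1·4 + 4·3·12 + 1·4·5 + 3·9·0 + 11·12·10 = 1512 ≡ 4.
  S = (9, 7, 4) ≠ 0, so r is not a codeword (an error is present).
Step 3: locate the error. For a single error e at position i, S_ℓ = v_i·e·α_i^ℓ, so α_err = S_1/S_0.
  S_0^{−1} = 9^{−1} = 3 (mod 13), so α_err = 7·3 = 21 ≡ 8 = α_5. Error position i = 5.
  Consistency check: S_2/S_1 = 4·2 = 8 ≡ 8 = α_err ✓ (single-error assumption holds).
Step 4: error magnitude e = S_0/v_5 = S_0·∏_{j≠5}(α_5 − α_j) = 9·6 = 54 ≡ 2 (mod 13).
Step 5: correct position 5: c_5 = r_5 − e = 10 − 2 ≡ 8 (mod 13). Hence c = [4, 12, 5, 0, 8].
  Check: interpolating c through the α_i gives m(x) = 3 + 12·x (degree < 2) with m(α_i) = c_i for every i, so c is indeed a codeword.


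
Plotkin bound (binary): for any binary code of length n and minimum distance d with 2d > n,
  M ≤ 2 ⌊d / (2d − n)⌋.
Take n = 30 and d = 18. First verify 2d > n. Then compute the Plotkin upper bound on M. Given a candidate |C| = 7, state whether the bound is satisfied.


Plotkin bound M ≤ 6; given |C| = 7 > bound (violated).

Check applicability: 2d = 36, n = 30.
2d − n = 6 > 0, so Plotkin applies.
Compute d/(2d−n) = 18/6 ≈ 3.0000.
⌊d/(2d−n)⌋ = 3.
Plotkin bound: M ≤ 2·3 = 6.
Given |C| = 7, check: VIOLATED.
This |C| is above the Plotkin bound, so no binary code with n = 30, d = 18 and 7 codewords exists.


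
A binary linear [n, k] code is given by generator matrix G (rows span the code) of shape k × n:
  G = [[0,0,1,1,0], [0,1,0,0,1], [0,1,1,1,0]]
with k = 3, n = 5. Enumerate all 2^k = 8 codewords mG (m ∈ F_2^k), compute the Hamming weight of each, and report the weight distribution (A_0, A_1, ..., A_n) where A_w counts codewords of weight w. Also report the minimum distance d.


Weight distribution: A_0 = 1, A_1 = 2, A_2 = 2, A_3 = 2, A_4 = 1. Minimum distance d = 1.

Enumerate all 2^3 = 8 messages m ∈ F_2^3.
For each, compute codeword c = mG in F_2^5, then tally its weight.
  m = 000 → c = 00000, weight = 0.
  m = 100 → c = 00110, weight = 2.
  m = 010 → c = 01001, weight = 2.
  m = 110 → c = 01111, weight = 4.
  m = 001 → c = 01110, weight = 3.
  m = 101 → c = 01000, weight = 1.
  m = 011 → c = 00111, weight = 3.
  m = 111 → c = 00001, weight = 1.
Tally weights:
  weight 0: 1 codewords.
  weight 1: 2 codewords.
  weight 2: 2 codewords.
  weight 3: 2 codewords.
  weight 4: 1 codewords.
Minimum distance d = smallest w > 0 with A_w > 0 = 1.
Sanity: Σ A_w = 8 = 2^3 = 8 ✓.


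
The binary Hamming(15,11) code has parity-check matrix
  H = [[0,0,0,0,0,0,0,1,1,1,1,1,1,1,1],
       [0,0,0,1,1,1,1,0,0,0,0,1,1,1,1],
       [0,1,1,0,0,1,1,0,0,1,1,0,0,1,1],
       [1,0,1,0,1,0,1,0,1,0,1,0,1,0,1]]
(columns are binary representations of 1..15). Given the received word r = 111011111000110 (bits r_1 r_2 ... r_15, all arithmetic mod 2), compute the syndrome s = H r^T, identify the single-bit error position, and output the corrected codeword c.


s = (0, 1, 1, 0)^T, error position = 6, corrected codeword c = 111010111000110

Compute s = H r^T mod 2 one row at a time:
  s_1 = 1 + 1 + 0 + 0 + 0 + 1 + 1 + 0 = 4 ≡ 0 (mod 2).
  s_2 = 0 + 1 + 1 + 1 + 0 + 1 + 1 + 0 = 5 ≡ 1 (mod 2).
  s_3 = 1 + 1 + 1 + 1 + 0 + 0 + 1 + 0 = 5 ≡ 1 (mod 2).
  s_4 = 1 + 1 + 1 + 1 + 1 + 0 + 1 + 0 = 6 ≡ 0 (mod 2).
s = (0, 1, 1, 0)^T — this equals column 6 of H (binary 0110), so error is at position 6.
Correct: flip bit 6 of r = 111011111000110 to get c = 111010111000110.


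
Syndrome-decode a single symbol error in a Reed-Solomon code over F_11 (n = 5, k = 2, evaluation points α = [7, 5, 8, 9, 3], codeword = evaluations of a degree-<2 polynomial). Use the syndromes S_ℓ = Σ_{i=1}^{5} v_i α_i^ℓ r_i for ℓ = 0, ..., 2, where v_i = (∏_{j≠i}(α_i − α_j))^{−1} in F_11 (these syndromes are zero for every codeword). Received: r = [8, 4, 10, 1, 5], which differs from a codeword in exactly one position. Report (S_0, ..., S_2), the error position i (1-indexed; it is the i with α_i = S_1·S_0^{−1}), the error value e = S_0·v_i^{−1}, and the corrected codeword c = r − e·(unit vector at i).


S = (3, 9, 5), error at position 5, error magnitude e = 5, c = [8, 4, 10, 1, 0].

Step 1: column multipliers v_i = (∏_{j≠i}(α_i − α_j))^{−1} mod 11.
  i = 1 (α = 7): (7−5)(7−8)(7−9)(7−3) = 2·(−1)·(−2)·4 = 16 ≡ 5, so v_1 = 5^{−1} = 9 (mod 11).
  i = 2 (α = 5): (5−7)(5−8)(5−9)(5−3) = (−2)·(−3)·(−4)·2 = −48 ≡ 7, so v_2 = 7^{−1} = 8 (mod 11).
  i = 3 (α = 8): (8−7)(8−5)(8−9)(8−3) = 1·3·(−1)·5 = −15 ≡ 7, so v_3 = 7^{−1} = 8 (mod 11).
  i = 4 (α = 9): (9−7)(9−5)(9−8)(9−3) = 2·4·1·6 = 48 ≡ 4, so v_4 = 4^{−1} = 3 (mod 11).
  i = 5 (α = 3): (3−7)(3−5)(3−8)(3−9) = (−4)·(−2)·(−5)·(−6) = 240 ≡ 9, so v_5 = 9^{−1} = 5 (mod 11).
  v = [9, 8, 8, 3, 5].
Step 2: syndromes of r = [8, 4, 10, 1, 5] (all sums mod 11).
  S_0 = Σ v_i r_i = 9·8 + 8·4 + 8·10 + 3·1 + 5·5 = 212 ≡ 3.
  S_1 = Σ v_i α_i r_i = 9·7·8 + 8·5·4 + 8·8·10 + 3·9·1 + 5·3·5 = 1406 ≡ 9.
  α_i^2 mod 11 = [5, 3, 9, 4, 9].
  S_2 = Σ v_i α_i^2 r_i = 9·5·8 + 8·3·4 + 8·9·10 + 3·4·1 + 5·9·5 = 1413 ≡ 5.
  S = (3, 9, 5) ≠ 0, so r is not a codeword (an error is present).
Step 3: locate the error. For a single error e at position i, S_ℓ = v_i·e·α_i^ℓ, so α_err = S_1/S_0.
  S_0^{−1} = 3^{−1} = 4 (mod 11), so α_err = 9·4 = 36 ≡ 3 = α_5. Error position i = 5.
  Consistency check: S_2/S_1 = 5·5 = 25 ≡ 3 = α_err ✓ (single-error assumption holds).
Step 4: error magnitude e = S_0/v_5 = S_0·∏_{j≠5}(α_5 − α_j) = 3·9 = 27 ≡ 5 (mod 11).
Step 5: correct position 5: c_5 = r_5 − e = 5 − 5 ≡ 0 (mod 11). Hence c = [8, 4, 10, 1, 0].
  Check: interpolating c through the α_i gives m(x) = 5 + 2·x (degree < 2) with m(α_i) = c_i for every i, so c is indeed a codeword.


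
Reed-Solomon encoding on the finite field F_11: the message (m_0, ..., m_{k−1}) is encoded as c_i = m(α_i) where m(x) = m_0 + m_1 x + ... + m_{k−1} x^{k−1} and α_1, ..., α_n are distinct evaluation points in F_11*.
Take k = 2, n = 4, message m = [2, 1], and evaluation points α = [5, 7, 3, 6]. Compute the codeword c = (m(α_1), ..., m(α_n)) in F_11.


c = [7, 9, 5, 8]

Message polynomial: m(x) = 2 + 1·x (mod 11).
For each evaluation point α_i, compute m(α_i) mod 11:
  α_1 = 5: Horner steps 1 → 7, so m(5) = 7.
  α_2 = 7: Horner steps 1 → 9, so m(7) = 9.
  α_3 = 3: Horner steps 1 → 5, so m(3) = 5.
  α_4 = 6: Horner steps 1 → 8, so m(6) = 8.
Codeword c = [7, 9, 5, 8] ∈ F_11^4.


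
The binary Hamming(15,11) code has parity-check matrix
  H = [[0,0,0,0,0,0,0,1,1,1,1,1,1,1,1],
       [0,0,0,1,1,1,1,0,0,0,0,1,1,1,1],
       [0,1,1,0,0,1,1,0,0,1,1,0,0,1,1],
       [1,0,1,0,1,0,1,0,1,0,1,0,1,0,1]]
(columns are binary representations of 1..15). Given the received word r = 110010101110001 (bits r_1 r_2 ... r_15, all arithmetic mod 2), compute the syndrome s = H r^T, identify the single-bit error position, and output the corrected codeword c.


s = (0, 1, 1, 0)^T, error position = 6, corrected codeword c = 110011101110001

Compute s = H r^T mod 2 one row at a time:
  s_1 = 0 + 1 + 1 + 1 + 0 + 0 + 0 + 1 = 4 ≡ 0 (mod 2).
  s_2 = 0 + 1 + 0 + 1 + 0 + 0 + 0 + 1 = 3 ≡ 1 (mod 2).
  s_3 = 1 + 0 + 0 + 1 + 1 + 1 + 0 + 1 = 5 ≡ 1 (mod 2).
  s_4 = 1 + 0 + 1 + 1 + 1 + 1 + 0 + 1 = 6 ≡ 0 (mod 2).
s = (0, 1, 1, 0)^T — this equals column 6 of H (binary 0110), so error is at position 6.
Correct: flip bit 6 of r = 110010101110001 to get c = 110011101110001.


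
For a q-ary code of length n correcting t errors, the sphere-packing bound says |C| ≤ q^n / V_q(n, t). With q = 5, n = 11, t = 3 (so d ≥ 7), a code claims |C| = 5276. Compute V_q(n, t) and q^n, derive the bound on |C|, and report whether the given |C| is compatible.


V_q(n, t) = 11485, q^n = 48828125, Hamming bound = 4251, |C| = 5276 > bound (violated).

Step 1: Compute V_q(n, t) = Σ_{j=0}^3 C(n, j) (q−1)^j.
  j = 0: C(11,0)·(4)^0 = 1·1 = 1.
  j = 1: C(11,1)·(4)^1 = 11·4 = 44.
  j = 2: C(11,2)·(4)^2 = 55·16 = 880.
  j = 3: C(11,3)·(4)^3 = 165·64 = 10560.
  V_q(n, t) = 1 + 44 + 880 + 10560 = 11485.
Step 2: q^n = 5^11 = 48828125.
Step 3: Hamming bound ⌊q^n / V_q(n,t)⌋ = ⌊48828125/11485⌋ = 4251.
Step 4: Compare |C| = 5276 to 4251: violated.
The claimed |C| lies above the Hamming bound, so no 5-ary code of length 11 with d ≥ 7 can have 5276 codewords.


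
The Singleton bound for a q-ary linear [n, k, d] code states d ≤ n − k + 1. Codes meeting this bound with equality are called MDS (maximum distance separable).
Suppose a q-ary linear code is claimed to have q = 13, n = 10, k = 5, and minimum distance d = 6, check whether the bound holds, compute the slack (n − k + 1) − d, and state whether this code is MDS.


Singleton RHS = n − k + 1 = 6, slack = 0, bound satisfied, MDS.

Singleton bound: d ≤ n − k + 1.
Here n = 10, k = 5, so n − k + 1 = 6.
Given d = 6, check d ≤ 6: YES.
Slack = (n − k + 1) − d = 0.
The code is MDS (slack = 0).
Description: the claimed parameters are [10, 5, 6]_13; such a code would be MDS (meets Singleton bound).


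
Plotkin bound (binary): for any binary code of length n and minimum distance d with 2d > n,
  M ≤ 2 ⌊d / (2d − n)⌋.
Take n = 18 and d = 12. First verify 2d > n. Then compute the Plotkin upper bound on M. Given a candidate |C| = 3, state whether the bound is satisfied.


Plotkin bound M ≤ 4; given |C| = 3 ≤ bound (satisfied).

Check applicability: 2d = 24, n = 18.
2d − n = 6 > 0, so Plotkin applies.
Compute d/(2d−n) = 12/6 ≈ 2.0000.
⌊d/(2d−n)⌋ = 2.
Plotkin bound: M ≤ 2·2 = 4.
Given |C| = 3, check: satisfied.
This |C| is below the Plotkin bound.


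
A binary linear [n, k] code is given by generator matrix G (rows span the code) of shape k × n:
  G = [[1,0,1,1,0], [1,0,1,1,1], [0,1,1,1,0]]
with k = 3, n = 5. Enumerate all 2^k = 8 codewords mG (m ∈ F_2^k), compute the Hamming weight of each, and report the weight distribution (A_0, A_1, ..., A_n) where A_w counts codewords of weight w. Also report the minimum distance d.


Weight distribution: A_0 = 1, A_1 = 1, A_2 = 1, A_3 = 3, A_4 = 2. Minimum distance d = 1.

Enumerate all 2^3 = 8 messages m ∈ F_2^3.
For each, compute codeword c = mG in F_2^5, then tally its weight.
  m = 000 → c = 00000, weight = 0.
  m = 100 → c = 10110, weight = 3.
  m = 010 → c = 10111, weight = 4.
  m = 110 → c = 00001, weight = 1.
  m = 001 → c = 01110, weight = 3.
  m = 101 → c = 11000, weight = 2.
  m = 011 → c = 11001, weight = 3.
  m = 111 → c = 01111, weight = 4.
Tally weights:
  weight 0: 1 codewords.
  weight 1: 1 codewords.
  weight 2: 1 codewords.
  weight 3: 3 codewords.
  weight 4: 2 codewords.
Minimum distance d = smallest w > 0 with A_w > 0 = 1.
Sanity: Σ A_w = 8 = 2^3 = 8 ✓.


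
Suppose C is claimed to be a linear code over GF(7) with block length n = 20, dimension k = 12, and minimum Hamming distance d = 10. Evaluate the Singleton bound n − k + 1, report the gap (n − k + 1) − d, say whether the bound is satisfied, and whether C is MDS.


Singleton RHS = n − k + 1 = 9, slack = -1, bound violated (no such code; not MDS).

Singleton bound: d ≤ n − k + 1.
Here n = 20, k = 12, so n − k + 1 = 9.
Given d = 10, check d ≤ 9: NO.
Slack = (n − k + 1) − d = -1.
The slack is negative: d = 10 exceeds n − k + 1 = 9 by 1, so the Singleton bound is violated and no linear [20, 12, 10]_7 code can exist. In particular it is not MDS (MDS requires d = n − k + 1 exactly).
Description: the claimed parameters are [20, 12, 10]_7; such a code would be impossible (violates the Singleton bound).


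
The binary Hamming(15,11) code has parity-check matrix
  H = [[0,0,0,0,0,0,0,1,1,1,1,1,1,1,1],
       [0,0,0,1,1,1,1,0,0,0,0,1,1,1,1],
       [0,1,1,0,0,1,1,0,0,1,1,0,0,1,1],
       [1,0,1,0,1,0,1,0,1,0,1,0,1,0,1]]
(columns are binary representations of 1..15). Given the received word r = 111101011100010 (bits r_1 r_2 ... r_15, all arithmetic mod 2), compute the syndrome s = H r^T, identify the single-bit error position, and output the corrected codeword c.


s = (0, 1, 1, 1)^T, error position = 7, corrected codeword c = 111101111100010

Compute s = H r^T mod 2 one row at a time:
  s_1 = 1 + 1 + 1 + 0 + 0 + 0 + 1 + 0 = 4 ≡ 0 (mod 2).
  s_2 = 1 + 0 + 1 + 0 + 0 + 0 + 1 + 0 = 3 ≡ 1 (mod 2).
  s_3 = 1 + 1 + 1 + 0 + 1 + 0 + 1 + 0 = 5 ≡ 1 (mod 2).
  s_4 = 1 + 1 + 0 + 0 + 1 + 0 + 0 + 0 = 3 ≡ 1 (mod 2).
s = (0, 1, 1, 1)^T — this equals column 7 of H (binary 0111), so error is at position 7.
Correct: flip bit 7 of r = 111101011100010 to get c = 111101111100010.


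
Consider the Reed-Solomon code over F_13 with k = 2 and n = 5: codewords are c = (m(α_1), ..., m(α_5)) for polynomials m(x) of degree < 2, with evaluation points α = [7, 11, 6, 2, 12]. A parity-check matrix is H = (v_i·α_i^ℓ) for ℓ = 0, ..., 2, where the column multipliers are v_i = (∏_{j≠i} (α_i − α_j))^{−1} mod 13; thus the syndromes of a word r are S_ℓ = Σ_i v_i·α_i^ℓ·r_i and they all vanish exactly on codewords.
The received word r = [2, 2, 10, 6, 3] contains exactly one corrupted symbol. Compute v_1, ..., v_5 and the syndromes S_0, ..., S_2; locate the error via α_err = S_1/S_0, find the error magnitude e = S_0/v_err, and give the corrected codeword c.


S = (12, 6, 3), error at position 1, error magnitude e = 4, c = [11, 2, 10, 6, 3].

Step 1: column multipliers v_i = (∏_{j≠i}(α_i − α_j))^{−1} mod 13.
  i = 1 (α = 7): (7−11)(7−6)(7−2)(7−12) = (−4)·1·5·(−5) = 100 ≡ 9, so v_1 = 9^{−1} = 3 (mod 13).
  i = 2 (α = 11): (11−7)(11−6)(11−2)(11−12) = 4·5·9·(−1) = −180 ≡ 2, so v_2 = 2^{−1} = 7 (mod 13).
  i = 3 (α = 6): (6−7)(6−11)(6−2)(6−12) = (−1)·(−5)·4·(−6) = −120 ≡ 10, so v_3 = 10^{−1} = 4 (mod 13).
  i = 4 (α = 2): (2−7)(2−11)(2−6)(2−12) = (−5)·(−9)·(−4)·(−10) = 1800 ≡ 6, so v_4 = 6^{−1} = 11 (mod 13).
  i = 5 (α = 12): (12−7)(12−11)(12−6)(12−2) = 5·1·6·10 = 300 ≡ 1, so v_5 = 1^{−1} = 1 (mod 13).
  v = [3, 7, 4, 11, 1].
Step 2: syndromes of r = [2, 2, 10, 6, 3] (all sums mod 13).
  S_0 = Σ v_i r_i = 3·2 + 7·2 + 4·10 + 11·6 + 1·3 = 129 ≡ 12.
  S_1 = Σ v_i α_i r_i = 3·7·2 + 7·11·2 + 4·6·10 + 11·2·6 + 1·12·3 = 604 ≡ 6.
  α_i^2 mod 13 = [10, 4, 10, 4, 1].
  S_2 = Σ v_i α_i^2 r_i = 3·10·2 + 7·4·2 + 4·10·10 + 11·4·6 + 1·1·3 = 783 ≡ 3.
  S = (12, 6, 3) ≠ 0, so r is not a codeword (an error is present).
Step 3: locate the error. For a single error e at position i, S_ℓ = v_i·e·α_i^ℓ, so α_err = S_1/S_0.
  S_0^{−1} = 12^{−1} = 12 (mod 13), so α_err = 6·12 = 72 ≡ 7 = α_1. Error position i = 1.
  Consistency check: S_2/S_1 = 3·11 = 33 ≡ 7 = α_err ✓ (single-error assumption holds).
Step 4: error magnitude e = S_0/v_1 = S_0·∏_{j≠1}(α_1 − α_j) = 12·9 = 108 ≡ 4 (mod 13).
Step 5: correct position 1: c_1 = r_1 − e = 2 − 4 ≡ 11 (mod 13). Hence c = [11, 2, 10, 6, 3].
  Check: interpolating c through the α_i gives m(x) = 4 + 1·x (degree < 2) with m(α_i) = c_i for every i, so c is indeed a codeword.


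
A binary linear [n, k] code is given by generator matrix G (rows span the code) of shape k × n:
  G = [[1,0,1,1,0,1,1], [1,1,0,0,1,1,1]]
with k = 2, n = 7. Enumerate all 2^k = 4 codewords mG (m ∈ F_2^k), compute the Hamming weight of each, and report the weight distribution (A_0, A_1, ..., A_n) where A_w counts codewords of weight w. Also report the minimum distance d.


Weight distribution: A_0 = 1, A_4 = 1, A_5 = 2. Minimum distance d = 4.

Enumerate all 2^2 = 4 messages m ∈ F_2^2.
For each, compute codeword c = mG in F_2^7, then tally its weight.
  m = 00 → c = 0000000, weight = 0.
  m = 10 → c = 1011011, weight = 5.
  m = 01 → c = 1100111, weight = 5.
  m = 11 → c = 0111100, weight = 4.
Tally weights:
  weight 0: 1 codewords.
  weight 4: 1 codewords.
  weight 5: 2 codewords.
Minimum distance d = smallest w > 0 with A_w > 0 = 4.
Sanity: Σ A_w = 4 = 2^2 = 4 ✓.


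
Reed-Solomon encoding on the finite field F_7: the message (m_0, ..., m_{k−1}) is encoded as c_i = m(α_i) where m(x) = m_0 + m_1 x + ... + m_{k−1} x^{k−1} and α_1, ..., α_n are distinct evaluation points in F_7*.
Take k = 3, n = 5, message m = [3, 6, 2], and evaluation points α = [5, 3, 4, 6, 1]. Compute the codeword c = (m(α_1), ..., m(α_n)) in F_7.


c = [6, 4, 3, 6, 4]

Message polynomial: m(x) = 3 + 6·x + 2·x^2 (mod 7).
For each evaluation point α_i, compute m(α_i) mod 7:
  α_1 = 5: Horner steps 2 → 2 → 6, so m(5) = 6.
  α_2 = 3: Horner steps 2 → 5 → 4, so m(3) = 4.
  α_3 = 4: Horner steps 2 → 0 → 3, so m(4) = 3.
  α_4 = 6: Horner steps 2 → 4 → 6, so m(6) = 6.
  α_5 = 1: Horner steps 2 → 1 → 4, so m(1) = 4.
Codeword c = [6, 4, 3, 6, 4] ∈ F_7^5.


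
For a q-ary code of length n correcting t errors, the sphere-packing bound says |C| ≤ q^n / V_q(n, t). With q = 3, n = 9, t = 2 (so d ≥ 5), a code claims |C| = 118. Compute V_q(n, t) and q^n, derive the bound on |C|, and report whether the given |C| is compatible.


V_q(n, t) = 163, q^n = 19683, Hamming bound = 120, |C| = 118 ≤ bound (satisfied).

Step 1: Compute V_q(n, t) = Σ_{j=0}^2 C(n, j) (q−1)^j.
  j = 0: C(9,0)·(2)^0 = 1·1 = 1.
  j = 1: C(9,1)·(2)^1 = 9·2 = 18.
  j = 2: C(9,2)·(2)^2 = 36·4 = 144.
  V_q(n, t) = 1 + 18 + 144 = 163.
Step 2: q^n = 3^9 = 19683.
Step 3: Hamming bound ⌊q^n / V_q(n,t)⌋ = ⌊19683/163⌋ = 120.
Step 4: Compare |C| = 118 to 120: satisfied.
The claimed |C| lies below the Hamming bound.


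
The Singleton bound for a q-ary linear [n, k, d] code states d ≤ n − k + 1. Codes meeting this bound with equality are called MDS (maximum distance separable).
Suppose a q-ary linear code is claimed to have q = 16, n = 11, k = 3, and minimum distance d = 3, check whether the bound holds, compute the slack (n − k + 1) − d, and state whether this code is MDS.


Singleton RHS = n − k + 1 = 9, slack = 6, bound satisfied, not MDS.

Singleton bound: d ≤ n − k + 1.
Here n = 11, k = 3, so n − k + 1 = 9.
Given d = 3, check d ≤ 9: YES.
Slack = (n − k + 1) − d = 6.
The code is NOT MDS (slack = 6 > 0).
Description: the claimed parameters are [11, 3, 3]_16; such a code would be non-MDS.
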